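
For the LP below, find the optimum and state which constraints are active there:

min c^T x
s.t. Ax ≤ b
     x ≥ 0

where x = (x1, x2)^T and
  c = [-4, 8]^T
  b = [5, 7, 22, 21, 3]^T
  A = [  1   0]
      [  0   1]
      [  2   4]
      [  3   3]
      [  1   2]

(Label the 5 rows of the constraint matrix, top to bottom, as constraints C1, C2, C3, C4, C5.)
Optimal: x1 = 3, x2 = 0
Binding: C5, x2 ≥ 0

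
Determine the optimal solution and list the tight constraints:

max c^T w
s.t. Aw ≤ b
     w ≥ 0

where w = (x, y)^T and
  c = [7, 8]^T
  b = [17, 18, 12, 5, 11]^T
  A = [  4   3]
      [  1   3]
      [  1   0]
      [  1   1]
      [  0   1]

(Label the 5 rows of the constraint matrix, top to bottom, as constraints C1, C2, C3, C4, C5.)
Optimal: x = 0, y = 5
Binding: C4, x ≥ 0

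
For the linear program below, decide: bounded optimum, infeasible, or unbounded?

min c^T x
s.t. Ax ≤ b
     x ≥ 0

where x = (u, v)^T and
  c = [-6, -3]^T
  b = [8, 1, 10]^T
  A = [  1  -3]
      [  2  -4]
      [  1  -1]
Feasible point: (0, 0) satisfies every constraint, so the LP is feasible.
Direction d = (0, 1): for each constraint row a, a·d ≤ 0 —
  (1)(0) + (-3)(1) = -3 ≤ 0
  (2)(0) + (-4)(1) = -4 ≤ 0
  (1)(0) + (-1)(1) = -1 ≤ 0
and d ≥ 0, so (0, 0) + t·d stays feasible for every t ≥ 0. Along this ray z = -6u - 3v changes by -3 per unit t, so z → −∞.

Unbounded: there is a feasible ray along which z → −∞.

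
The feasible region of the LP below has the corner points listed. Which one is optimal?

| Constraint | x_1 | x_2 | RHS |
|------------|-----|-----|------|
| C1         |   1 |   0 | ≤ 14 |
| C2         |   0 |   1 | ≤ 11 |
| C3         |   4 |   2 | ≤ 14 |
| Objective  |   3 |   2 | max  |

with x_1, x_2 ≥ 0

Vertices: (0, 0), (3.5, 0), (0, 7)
Evaluating z = 3x_1 + 2x_2 at each vertex:
  (0, 0): z = 0
  (3.5, 0): z = 10.5
  (0, 7): z = 14

The largest value is z = 14, attained at (0, 7).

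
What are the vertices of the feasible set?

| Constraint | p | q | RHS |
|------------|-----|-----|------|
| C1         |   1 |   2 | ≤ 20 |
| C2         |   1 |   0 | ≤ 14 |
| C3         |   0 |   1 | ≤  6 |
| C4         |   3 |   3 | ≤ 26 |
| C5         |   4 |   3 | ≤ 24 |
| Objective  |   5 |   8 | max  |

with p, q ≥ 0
Each vertex is the intersection of two constraint boundaries that also satisfies all remaining constraints:
  p = 0 and q = 0 → (0, 0)
  4p + 3q = 24 and q = 0 → (6, 0)
  q = 6 and 4p + 3q = 24 → (1.5, 6)
  q = 6 and p = 0 → (0, 6)

Vertices: (0, 0), (6, 0), (1.5, 6), (0, 6)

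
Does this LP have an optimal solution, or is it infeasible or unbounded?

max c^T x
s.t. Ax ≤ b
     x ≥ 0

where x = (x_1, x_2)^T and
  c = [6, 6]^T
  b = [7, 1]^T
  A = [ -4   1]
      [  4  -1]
Feasible point: (0, 0) satisfies every constraint, so the LP is feasible.
Direction d = (1, 4): for each constraint row a, a·d ≤ 0 —
  (-4)(1) + (1)(4) = 0 ≤ 0
  (4)(1) + (-1)(4) = 0 ≤ 0
and d ≥ 0, so (0, 0) + t·d stays feasible for every t ≥ 0. Along this ray z = 6x_1 + 6x_2 changes by 30 per unit t, so z → +∞.

Unbounded: there is a feasible ray along which z → +∞.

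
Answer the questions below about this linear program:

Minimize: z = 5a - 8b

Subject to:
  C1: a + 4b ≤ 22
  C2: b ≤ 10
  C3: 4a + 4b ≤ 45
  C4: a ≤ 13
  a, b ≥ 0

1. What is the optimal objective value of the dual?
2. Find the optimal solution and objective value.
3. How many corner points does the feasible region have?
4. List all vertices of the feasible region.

1. -44 (by strong duality, equal to the primal optimum)
2. a = 0, b = 5.5, z = -44
3. 4
4. (0, 0), (11.25, 0), (7.667, 3.583), (0, 5.5)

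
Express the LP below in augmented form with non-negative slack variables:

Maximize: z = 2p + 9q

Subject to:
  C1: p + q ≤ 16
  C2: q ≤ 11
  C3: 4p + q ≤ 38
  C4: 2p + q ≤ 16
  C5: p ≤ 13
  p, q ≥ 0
max z = 2p + 9q

s.t.
  p + q + s1 = 16
  q + s2 = 11
  4p + q + s3 = 38
  2p + q + s4 = 16
  p + s5 = 13
  p, q, s1, s2, s3, s4, s5 ≥ 0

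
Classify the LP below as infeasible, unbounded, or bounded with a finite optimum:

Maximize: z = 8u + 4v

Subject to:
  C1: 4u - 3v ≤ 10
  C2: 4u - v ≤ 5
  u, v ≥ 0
Feasible point: (0, 0) satisfies every constraint, so the LP is feasible.
Direction d = (0, 1): for each constraint row a, a·d ≤ 0 —
  (4)(0) + (-3)(1) = -3 ≤ 0
  (4)(0) + (-1)(1) = -1 ≤ 0
and d ≥ 0, so (0, 0) + t·d stays feasible for every t ≥ 0. Along this ray z = 8u + 4v changes by 4 per unit t, so z → +∞.

Unbounded — the objective can increase without bound over the feasible region.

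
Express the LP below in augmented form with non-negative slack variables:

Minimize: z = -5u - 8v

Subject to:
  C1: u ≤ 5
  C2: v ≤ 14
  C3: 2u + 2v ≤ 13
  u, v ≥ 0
min z = -5u - 8v

s.t.
  u + s1 = 5
  v + s2 = 14
  2u + 2v + s3 = 13
  u, v, s1, s2, s3 ≥ 0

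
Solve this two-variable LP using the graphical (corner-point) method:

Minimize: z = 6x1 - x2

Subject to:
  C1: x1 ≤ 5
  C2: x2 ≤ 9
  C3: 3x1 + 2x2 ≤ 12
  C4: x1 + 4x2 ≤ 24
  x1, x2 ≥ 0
x1 = 0, x2 = 6, z = -6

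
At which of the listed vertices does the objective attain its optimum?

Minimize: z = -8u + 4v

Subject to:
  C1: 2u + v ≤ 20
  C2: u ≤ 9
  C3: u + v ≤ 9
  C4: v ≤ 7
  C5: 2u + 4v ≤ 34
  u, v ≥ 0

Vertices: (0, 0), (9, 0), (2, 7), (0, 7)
(9, 0) with z = -72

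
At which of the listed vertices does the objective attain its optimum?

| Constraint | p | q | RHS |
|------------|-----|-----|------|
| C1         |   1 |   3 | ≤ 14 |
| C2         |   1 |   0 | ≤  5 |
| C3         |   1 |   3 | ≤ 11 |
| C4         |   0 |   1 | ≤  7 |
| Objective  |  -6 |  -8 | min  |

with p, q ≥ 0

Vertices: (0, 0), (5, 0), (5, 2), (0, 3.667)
Evaluating z = -6p - 8q at each vertex:
  (0, 0): z = 0
  (5, 0): z = -30
  (5, 2): z = -46
  (0, 3.667): z = -29.33

The smallest value is z = -46, attained at (5, 2).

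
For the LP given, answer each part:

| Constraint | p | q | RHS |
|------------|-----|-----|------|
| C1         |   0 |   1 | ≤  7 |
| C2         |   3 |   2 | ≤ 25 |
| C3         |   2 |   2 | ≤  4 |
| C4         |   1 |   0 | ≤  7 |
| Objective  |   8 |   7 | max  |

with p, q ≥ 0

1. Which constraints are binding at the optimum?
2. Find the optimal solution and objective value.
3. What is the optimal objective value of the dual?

1. C3, q ≥ 0
2. p = 2, q = 0, z = 16
3. 16 (by strong duality, equal to the primal optimum)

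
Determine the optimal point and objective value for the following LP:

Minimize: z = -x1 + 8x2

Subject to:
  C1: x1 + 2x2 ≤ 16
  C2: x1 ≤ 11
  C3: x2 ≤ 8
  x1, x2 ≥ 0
x1 = 11, x2 = 0, z = -11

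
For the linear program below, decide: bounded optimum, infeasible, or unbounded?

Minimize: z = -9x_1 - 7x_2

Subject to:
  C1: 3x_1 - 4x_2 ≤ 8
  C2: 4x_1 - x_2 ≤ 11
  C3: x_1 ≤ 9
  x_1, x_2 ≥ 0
Feasible point: (0, 0) satisfies every constraint, so the LP is feasible.
Direction d = (0, 1): for each constraint row a, a·d ≤ 0 —
  (3)(0) + (-4)(1) = -4 ≤ 0
  (4)(0) + (-1)(1) = -1 ≤ 0
  (1)(0) + (0)(1) = 0 ≤ 0
and d ≥ 0, so (0, 0) + t·d stays feasible for every t ≥ 0. Along this ray z = -9x_1 - 7x_2 changes by -7 per unit t, so z → −∞.

Unbounded: there is a feasible ray along which z → −∞.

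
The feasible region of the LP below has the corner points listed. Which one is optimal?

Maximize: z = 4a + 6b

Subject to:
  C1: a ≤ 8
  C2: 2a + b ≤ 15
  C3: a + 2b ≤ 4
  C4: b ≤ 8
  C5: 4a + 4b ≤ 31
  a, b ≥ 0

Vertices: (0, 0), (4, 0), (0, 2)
Evaluating z = 4a + 6b at each vertex:
  (0, 0): z = 0
  (4, 0): z = 16
  (0, 2): z = 12

The largest value is z = 16, attained at (4, 0).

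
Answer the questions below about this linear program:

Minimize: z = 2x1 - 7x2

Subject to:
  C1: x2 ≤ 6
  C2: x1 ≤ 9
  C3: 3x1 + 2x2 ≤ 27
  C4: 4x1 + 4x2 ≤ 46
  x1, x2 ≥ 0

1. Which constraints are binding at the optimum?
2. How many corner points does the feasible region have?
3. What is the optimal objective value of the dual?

1. C1, x1 ≥ 0
2. 4
3. -42 (by strong duality, equal to the primal optimum)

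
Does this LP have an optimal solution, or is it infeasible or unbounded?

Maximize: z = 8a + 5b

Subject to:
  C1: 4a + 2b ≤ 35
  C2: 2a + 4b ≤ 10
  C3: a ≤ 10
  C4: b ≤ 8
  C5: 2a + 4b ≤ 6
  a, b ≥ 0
The point (3, 0) satisfies every constraint, so the LP is feasible; the constraints give a ≤ 10 and b ≤ 8, which with a, b ≥ 0 keep the feasible region inside a bounded box. A feasible, bounded LP attains a finite optimum at a vertex.

Evaluating z = 8a + 5b at each vertex:
  (0, 0): z = 0
  (3, 0): z = 24
  (0, 1.5): z = 7.5

Feasible with finite optimum z* = 24 at (3, 0).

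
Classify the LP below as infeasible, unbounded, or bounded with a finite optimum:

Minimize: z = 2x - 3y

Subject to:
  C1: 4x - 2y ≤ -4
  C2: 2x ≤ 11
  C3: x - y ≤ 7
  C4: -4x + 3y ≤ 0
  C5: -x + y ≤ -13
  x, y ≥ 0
C3 requires x - y ≤ 7, while C5 (-x + y ≤ -13) is equivalent to x - y ≥ 13. Together they would need 13 ≤ x - y ≤ 7, which is impossible since 13 > 7. No point satisfies all constraints.

Infeasible: no point satisfies all constraints simultaneously.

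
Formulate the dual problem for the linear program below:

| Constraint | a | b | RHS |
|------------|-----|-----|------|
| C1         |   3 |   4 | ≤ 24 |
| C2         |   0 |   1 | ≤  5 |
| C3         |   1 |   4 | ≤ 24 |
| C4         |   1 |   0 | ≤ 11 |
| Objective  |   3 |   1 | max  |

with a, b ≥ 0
Minimize: z = 24y1 + 5y2 + 24y3 + 11y4

Subject to:
  C1: -3y1 - y3 - y4 ≤ -3
  C2: -4y1 - y2 - 4y3 ≤ -1
  y1, y2, y3, y4 ≥ 0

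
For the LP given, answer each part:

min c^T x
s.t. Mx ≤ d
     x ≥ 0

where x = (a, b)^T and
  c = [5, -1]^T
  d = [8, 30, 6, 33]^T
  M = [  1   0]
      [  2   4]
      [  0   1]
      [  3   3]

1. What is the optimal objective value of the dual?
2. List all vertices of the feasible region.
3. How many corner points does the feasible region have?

1. -6 (by strong duality, equal to the primal optimum)
2. (0, 0), (8, 0), (8, 3), (7, 4), (3, 6), (0, 6)
3. 6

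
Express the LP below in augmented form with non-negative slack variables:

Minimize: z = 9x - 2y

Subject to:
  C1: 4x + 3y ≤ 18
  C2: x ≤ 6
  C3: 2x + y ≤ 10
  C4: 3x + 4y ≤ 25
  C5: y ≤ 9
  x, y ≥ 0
min z = 9x - 2y

s.t.
  4x + 3y + s1 = 18
  x + s2 = 6
  2x + y + s3 = 10
  3x + 4y + s4 = 25
  y + s5 = 9
  x, y, s1, s2, s3, s4, s5 ≥ 0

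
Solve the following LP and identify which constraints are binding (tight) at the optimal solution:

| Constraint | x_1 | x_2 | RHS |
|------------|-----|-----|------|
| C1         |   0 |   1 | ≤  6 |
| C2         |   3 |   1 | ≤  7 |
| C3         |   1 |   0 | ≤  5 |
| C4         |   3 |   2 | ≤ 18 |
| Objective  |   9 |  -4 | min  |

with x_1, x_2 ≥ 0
Optimal: x_1 = 0, x_2 = 6
Slack at optimum:
  C1: slack = 0 (binding)
  C2: slack = 1
  C3: slack = 5
  C4: slack = 6
  x_1 ≥ 0: x_1 = 0 (binding)
  x_2 ≥ 0: x_2 = 6
Binding constraints: C1, x_1 ≥ 0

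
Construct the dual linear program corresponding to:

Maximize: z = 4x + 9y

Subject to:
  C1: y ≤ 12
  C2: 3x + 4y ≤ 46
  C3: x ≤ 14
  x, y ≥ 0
Minimize: z = 12y1 + 46y2 + 14y3

Subject to:
  C1: -3y2 - y3 ≤ -4
  C2: -y1 - 4y2 ≤ -9
  y1, y2, y3 ≥ 0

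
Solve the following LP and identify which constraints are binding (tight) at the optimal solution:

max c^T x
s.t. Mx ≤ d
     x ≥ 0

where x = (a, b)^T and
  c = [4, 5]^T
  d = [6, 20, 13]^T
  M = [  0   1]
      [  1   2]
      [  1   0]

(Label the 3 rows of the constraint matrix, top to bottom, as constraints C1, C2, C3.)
Optimal: a = 13, b = 3.5
Slack at optimum:
  C1: slack = 2.5
  C2: slack = 0 (binding)
  C3: slack = 0 (binding)
  a ≥ 0: a = 13
  b ≥ 0: b = 3.5
Binding constraints: C2, C3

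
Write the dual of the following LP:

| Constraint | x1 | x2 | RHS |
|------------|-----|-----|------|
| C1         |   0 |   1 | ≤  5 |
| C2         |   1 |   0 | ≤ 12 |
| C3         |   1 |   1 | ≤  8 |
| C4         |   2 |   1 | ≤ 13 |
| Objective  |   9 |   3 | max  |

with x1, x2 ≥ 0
Minimize: z = 5y1 + 12y2 + 8y3 + 13y4

Subject to:
  C1: -y2 - y3 - 2y4 ≤ -9
  C2: -y1 - y3 - y4 ≤ -3
  y1, y2, y3, y4 ≥ 0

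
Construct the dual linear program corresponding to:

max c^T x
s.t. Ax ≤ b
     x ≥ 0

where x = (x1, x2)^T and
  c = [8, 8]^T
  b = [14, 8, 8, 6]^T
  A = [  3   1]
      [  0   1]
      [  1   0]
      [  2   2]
Minimize: z = 14y1 + 8y2 + 8y3 + 6y4

Subject to:
  C1: -3y1 - y3 - 2y4 ≤ -8
  C2: -y1 - y2 - 2y4 ≤ -8
  y1, y2, y3, y4 ≥ 0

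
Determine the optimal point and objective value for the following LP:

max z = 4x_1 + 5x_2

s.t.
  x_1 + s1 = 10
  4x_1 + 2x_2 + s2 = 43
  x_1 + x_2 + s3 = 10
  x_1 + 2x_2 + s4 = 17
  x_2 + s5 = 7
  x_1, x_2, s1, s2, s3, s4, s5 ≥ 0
x_1 = 3, x_2 = 7, z = 47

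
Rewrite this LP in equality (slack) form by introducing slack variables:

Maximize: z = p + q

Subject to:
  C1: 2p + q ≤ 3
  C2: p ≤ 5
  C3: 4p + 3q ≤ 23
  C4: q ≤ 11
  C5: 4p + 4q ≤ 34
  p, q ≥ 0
max z = p + q

s.t.
  2p + q + s1 = 3
  p + s2 = 5
  4p + 3q + s3 = 23
  q + s4 = 11
  4p + 4q + s5 = 34
  p, q, s1, s2, s3, s4, s5 ≥ 0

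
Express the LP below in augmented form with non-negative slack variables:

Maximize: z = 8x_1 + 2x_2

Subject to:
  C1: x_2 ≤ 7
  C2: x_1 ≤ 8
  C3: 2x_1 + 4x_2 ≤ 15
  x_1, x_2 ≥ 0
max z = 8x_1 + 2x_2

s.t.
  x_2 + s1 = 7
  x_1 + s2 = 8
  2x_1 + 4x_2 + s3 = 15
  x_1, x_2, s1, s2, s3 ≥ 0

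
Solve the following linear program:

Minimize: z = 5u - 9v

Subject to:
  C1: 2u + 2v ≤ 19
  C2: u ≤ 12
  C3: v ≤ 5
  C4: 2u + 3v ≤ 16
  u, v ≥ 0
u = 0, v = 5, z = -45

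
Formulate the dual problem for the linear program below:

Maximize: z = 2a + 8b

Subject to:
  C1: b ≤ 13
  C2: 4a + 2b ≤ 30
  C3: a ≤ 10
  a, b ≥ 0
Minimize: z = 13y1 + 30y2 + 10y3

Subject to:
  C1: -4y2 - y3 ≤ -2
  C2: -y1 - 2y2 ≤ -8
  y1, y2, y3 ≥ 0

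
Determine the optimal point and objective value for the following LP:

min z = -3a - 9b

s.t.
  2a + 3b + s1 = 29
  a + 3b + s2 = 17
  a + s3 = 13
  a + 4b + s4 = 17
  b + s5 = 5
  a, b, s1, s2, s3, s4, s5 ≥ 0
Each vertex is the intersection of two constraint boundaries that also satisfies all remaining constraints:
  a = 0 and b = 0 → (0, 0)
  a = 13 and b = 0 → (13, 0)
  2a + 3b = 29 and a = 13 → (13, 1)
  a + 4b = 17 and a = 0 → (0, 4.25)

Evaluating z = -3a - 9b at each vertex:
  (0, 0): z = 0
  (13, 0): z = -39
  (13, 1): z = -48
  (0, 4.25): z = -38.25

The minimum is at (13, 1) with z = -48.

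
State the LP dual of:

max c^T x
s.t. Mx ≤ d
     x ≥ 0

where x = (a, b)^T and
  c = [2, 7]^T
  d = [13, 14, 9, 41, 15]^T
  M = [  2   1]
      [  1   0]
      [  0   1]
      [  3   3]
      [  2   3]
Minimize: z = 13y1 + 14y2 + 9y3 + 41y4 + 15y5

Subject to:
  C1: -2y1 - y2 - 3y4 - 2y5 ≤ -2
  C2: -y1 - y3 - 3y4 - 3y5 ≤ -7
  y1, y2, y3, y4, y5 ≥ 0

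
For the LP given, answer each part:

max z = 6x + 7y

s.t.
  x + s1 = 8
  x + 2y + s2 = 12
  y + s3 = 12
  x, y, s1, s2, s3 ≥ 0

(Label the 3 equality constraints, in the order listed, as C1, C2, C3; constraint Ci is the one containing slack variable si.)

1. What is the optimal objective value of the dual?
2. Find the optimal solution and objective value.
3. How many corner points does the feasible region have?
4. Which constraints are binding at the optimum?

1. 62 (by strong duality, equal to the primal optimum)
2. x = 8, y = 2, z = 62
3. 4
4. C1, C2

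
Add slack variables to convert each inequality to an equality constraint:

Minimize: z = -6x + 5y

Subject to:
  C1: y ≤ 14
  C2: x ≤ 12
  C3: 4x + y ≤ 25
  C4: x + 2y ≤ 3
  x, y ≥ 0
min z = -6x + 5y

s.t.
  y + s1 = 14
  x + s2 = 12
  4x + y + s3 = 25
  x + 2y + s4 = 3
  x, y, s1, s2, s3, s4 ≥ 0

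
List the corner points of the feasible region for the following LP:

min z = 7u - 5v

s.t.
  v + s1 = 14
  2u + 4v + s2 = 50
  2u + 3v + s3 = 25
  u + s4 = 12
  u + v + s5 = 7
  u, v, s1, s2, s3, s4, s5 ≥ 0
Each vertex is the intersection of two constraint boundaries that also satisfies all remaining constraints:
  u = 0 and v = 0 → (0, 0)
  u + v = 7 and v = 0 → (7, 0)
  u + v = 7 and u = 0 → (0, 7)

Vertices: (0, 0), (7, 0), (0, 7)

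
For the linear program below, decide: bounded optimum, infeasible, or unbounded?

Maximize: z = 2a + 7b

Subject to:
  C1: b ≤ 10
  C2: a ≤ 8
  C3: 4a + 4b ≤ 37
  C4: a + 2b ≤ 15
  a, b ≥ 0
The point (0, 7.5) satisfies every constraint, so the LP is feasible; the constraints give a ≤ 8 and b ≤ 10, which with a, b ≥ 0 keep the feasible region inside a bounded box. A feasible, bounded LP attains a finite optimum at a vertex.

Evaluating z = 2a + 7b at each vertex:
  (0, 0): z = 0
  (8, 0): z = 16
  (8, 1.25): z = 24.75
  (3.5, 5.75): z = 47.25
  (0, 7.5): z = 52.5

Feasible with finite optimum z* = 52.5 at (0, 7.5).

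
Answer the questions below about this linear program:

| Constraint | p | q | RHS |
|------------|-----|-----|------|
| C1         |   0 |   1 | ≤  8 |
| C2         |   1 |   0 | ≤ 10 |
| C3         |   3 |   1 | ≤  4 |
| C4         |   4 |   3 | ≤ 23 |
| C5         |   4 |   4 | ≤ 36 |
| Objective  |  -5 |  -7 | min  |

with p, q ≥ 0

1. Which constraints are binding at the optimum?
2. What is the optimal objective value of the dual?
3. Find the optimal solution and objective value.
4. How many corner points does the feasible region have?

1. C3, p ≥ 0
2. -28 (by strong duality, equal to the primal optimum)
3. p = 0, q = 4, z = -28
4. 3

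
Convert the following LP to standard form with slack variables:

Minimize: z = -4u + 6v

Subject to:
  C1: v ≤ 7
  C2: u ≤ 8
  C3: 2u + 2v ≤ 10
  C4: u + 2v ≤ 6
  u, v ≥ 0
min z = -4u + 6v

s.t.
  v + s1 = 7
  u + s2 = 8
  2u + 2v + s3 = 10
  u + 2v + s4 = 6
  u, v, s1, s2, s3, s4 ≥ 0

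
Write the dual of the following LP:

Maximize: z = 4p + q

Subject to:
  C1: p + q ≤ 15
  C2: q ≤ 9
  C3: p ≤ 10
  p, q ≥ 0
Minimize: z = 15y1 + 9y2 + 10y3

Subject to:
  C1: -y1 - y3 ≤ -4
  C2: -y1 - y2 ≤ -1
  y1, y2, y3 ≥ 0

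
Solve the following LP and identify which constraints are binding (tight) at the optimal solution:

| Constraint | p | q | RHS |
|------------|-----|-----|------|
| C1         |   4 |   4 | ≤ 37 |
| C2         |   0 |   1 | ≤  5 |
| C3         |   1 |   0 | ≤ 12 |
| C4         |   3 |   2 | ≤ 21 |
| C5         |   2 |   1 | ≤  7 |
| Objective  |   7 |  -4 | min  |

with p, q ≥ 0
Optimal: p = 0, q = 5
Slack at optimum:
  C1: slack = 17
  C2: slack = 0 (binding)
  C3: slack = 12
  C4: slack = 11
  C5: slack = 2
  p ≥ 0: p = 0 (binding)
  q ≥ 0: q = 5
Binding constraints: C2, p ≥ 0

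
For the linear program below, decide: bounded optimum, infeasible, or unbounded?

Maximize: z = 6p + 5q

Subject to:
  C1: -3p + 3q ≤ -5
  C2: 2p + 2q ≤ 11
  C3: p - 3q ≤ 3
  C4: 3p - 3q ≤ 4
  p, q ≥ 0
C4 requires 3p - 3q ≤ 4, while C1 (-3p + 3q ≤ -5) is equivalent to 3p - 3q ≥ 5. Together they would need 5 ≤ 3p - 3q ≤ 4, which is impossible since 5 > 4. No point satisfies all constraints.

Infeasible — the constraint set is empty.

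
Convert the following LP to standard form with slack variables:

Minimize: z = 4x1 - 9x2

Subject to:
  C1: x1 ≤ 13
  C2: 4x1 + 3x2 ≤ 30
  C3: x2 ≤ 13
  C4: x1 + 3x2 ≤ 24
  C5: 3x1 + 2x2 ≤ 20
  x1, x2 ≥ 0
min z = 4x1 - 9x2

s.t.
  x1 + s1 = 13
  4x1 + 3x2 + s2 = 30
  x2 + s3 = 13
  x1 + 3x2 + s4 = 24
  3x1 + 2x2 + s5 = 20
  x1, x2, s1, s2, s3, s4, s5 ≥ 0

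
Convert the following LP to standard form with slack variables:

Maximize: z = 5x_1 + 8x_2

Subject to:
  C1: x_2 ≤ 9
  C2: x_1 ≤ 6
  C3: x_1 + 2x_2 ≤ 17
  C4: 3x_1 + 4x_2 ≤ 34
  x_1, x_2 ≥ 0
max z = 5x_1 + 8x_2

s.t.
  x_2 + s1 = 9
  x_1 + s2 = 6
  x_1 + 2x_2 + s3 = 17
  3x_1 + 4x_2 + s4 = 34
  x_1, x_2, s1, s2, s3, s4 ≥ 0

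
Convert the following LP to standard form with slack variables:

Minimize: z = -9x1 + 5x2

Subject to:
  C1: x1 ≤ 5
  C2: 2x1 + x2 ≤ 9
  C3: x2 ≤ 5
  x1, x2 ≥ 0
min z = -9x1 + 5x2

s.t.
  x1 + s1 = 5
  2x1 + x2 + s2 = 9
  x2 + s3 = 5
  x1, x2, s1, s2, s3 ≥ 0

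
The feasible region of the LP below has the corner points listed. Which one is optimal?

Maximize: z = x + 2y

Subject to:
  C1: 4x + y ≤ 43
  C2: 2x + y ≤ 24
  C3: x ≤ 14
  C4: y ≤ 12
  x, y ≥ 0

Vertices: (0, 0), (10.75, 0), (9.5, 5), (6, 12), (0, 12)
Evaluating z = x + 2y at each vertex:
  (0, 0): z = 0
  (10.75, 0): z = 10.75
  (9.5, 5): z = 19.5
  (6, 12): z = 30
  (0, 12): z = 24

The largest value is z = 30, attained at (6, 12).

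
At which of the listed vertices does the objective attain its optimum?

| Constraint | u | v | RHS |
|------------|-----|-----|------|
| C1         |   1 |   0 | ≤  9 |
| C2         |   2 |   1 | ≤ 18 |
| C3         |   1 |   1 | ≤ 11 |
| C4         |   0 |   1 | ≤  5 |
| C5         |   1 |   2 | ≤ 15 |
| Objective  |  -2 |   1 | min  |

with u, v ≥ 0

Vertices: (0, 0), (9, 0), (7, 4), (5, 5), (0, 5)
(9, 0) with z = -18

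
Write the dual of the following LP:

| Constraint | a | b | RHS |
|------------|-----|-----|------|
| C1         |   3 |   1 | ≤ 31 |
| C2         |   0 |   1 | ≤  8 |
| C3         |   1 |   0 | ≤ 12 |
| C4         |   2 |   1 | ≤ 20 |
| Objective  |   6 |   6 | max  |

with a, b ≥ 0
Minimize: z = 31y1 + 8y2 + 12y3 + 20y4

Subject to:
  C1: -3y1 - y3 - 2y4 ≤ -6
  C2: -y1 - y2 - y4 ≤ -6
  y1, y2, y3, y4 ≥ 0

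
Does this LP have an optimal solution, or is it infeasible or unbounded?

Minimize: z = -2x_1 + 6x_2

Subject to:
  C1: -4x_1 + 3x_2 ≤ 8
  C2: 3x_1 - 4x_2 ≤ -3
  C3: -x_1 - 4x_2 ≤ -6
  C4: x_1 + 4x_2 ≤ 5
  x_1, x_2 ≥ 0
C4 requires x_1 + 4x_2 ≤ 5, while C3 (-x_1 - 4x_2 ≤ -6) is equivalent to x_1 + 4x_2 ≥ 6. Together they would need 6 ≤ x_1 + 4x_2 ≤ 5, which is impossible since 6 > 5. No point satisfies all constraints.

Infeasible: no point satisfies all constraints simultaneously.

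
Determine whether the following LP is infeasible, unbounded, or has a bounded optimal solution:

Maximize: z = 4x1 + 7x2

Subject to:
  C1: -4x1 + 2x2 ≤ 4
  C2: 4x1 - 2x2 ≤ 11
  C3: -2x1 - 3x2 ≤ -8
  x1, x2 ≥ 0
Feasible point: (1, 2) satisfies every constraint, so the LP is feasible.
Direction d = (1, 2): for each constraint row a, a·d ≤ 0 —
  (-4)(1) + (2)(2) = 0 ≤ 0
  (4)(1) + (-2)(2) = 0 ≤ 0
  (-2)(1) + (-3)(2) = -8 ≤ 0
and d ≥ 0, so (1, 2) + t·d stays feasible for every t ≥ 0. Along this ray z = 4x1 + 7x2 changes by 18 per unit t, so z → +∞.

The LP is unbounded; z can be made arbitrarily large.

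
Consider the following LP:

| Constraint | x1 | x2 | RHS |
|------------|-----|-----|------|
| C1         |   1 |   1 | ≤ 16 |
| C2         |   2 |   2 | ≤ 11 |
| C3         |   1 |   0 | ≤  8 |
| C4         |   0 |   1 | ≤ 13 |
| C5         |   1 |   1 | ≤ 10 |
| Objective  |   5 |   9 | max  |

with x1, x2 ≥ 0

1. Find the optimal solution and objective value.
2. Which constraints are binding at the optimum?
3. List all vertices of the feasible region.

1. x1 = 0, x2 = 5.5, z = 49.5
2. C2, x1 ≥ 0
3. (0, 0), (5.5, 0), (0, 5.5)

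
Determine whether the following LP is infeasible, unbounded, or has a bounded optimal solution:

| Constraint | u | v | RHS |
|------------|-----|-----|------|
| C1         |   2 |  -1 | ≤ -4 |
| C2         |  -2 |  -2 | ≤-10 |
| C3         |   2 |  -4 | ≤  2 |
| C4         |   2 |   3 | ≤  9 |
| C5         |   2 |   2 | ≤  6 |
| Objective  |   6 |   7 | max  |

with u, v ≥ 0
C5 requires 2u + 2v ≤ 6, while C2 (-2u - 2v ≤ -10) is equivalent to 2u + 2v ≥ 10. Together they would need 10 ≤ 2u + 2v ≤ 6, which is impossible since 10 > 6. No point satisfies all constraints.

The feasible region is empty; the LP is infeasible.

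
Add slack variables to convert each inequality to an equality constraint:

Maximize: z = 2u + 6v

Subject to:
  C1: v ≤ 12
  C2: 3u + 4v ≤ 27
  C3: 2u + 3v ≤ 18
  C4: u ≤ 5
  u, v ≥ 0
max z = 2u + 6v

s.t.
  v + s1 = 12
  3u + 4v + s2 = 27
  2u + 3v + s3 = 18
  u + s4 = 5
  u, v, s1, s2, s3, s4 ≥ 0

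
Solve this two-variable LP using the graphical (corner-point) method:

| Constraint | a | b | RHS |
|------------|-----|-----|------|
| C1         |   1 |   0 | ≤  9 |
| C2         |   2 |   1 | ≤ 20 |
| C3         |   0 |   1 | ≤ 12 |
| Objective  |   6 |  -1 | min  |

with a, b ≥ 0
Each vertex is the intersection of two constraint boundaries that also satisfies all remaining constraints:
  a = 0 and b = 0 → (0, 0)
  a = 9 and b = 0 → (9, 0)
  a = 9 and 2a + b = 20 → (9, 2)
  2a + b = 20 and b = 12 → (4, 12)
  b = 12 and a = 0 → (0, 12)

Evaluating z = 6a - b at each vertex:
  (0, 0): z = 0
  (9, 0): z = 54
  (9, 2): z = 52
  (4, 12): z = 12
  (0, 12): z = -12

The minimum is at (0, 12) with z = -12.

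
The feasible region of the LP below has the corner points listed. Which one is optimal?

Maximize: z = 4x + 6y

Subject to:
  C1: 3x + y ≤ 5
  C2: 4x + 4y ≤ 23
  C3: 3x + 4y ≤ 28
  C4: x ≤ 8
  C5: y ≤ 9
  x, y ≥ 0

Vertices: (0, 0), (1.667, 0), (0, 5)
Evaluating z = 4x + 6y at each vertex:
  (0, 0): z = 0
  (1.667, 0): z = 6.667
  (0, 5): z = 30

The largest value is z = 30, attained at (0, 5).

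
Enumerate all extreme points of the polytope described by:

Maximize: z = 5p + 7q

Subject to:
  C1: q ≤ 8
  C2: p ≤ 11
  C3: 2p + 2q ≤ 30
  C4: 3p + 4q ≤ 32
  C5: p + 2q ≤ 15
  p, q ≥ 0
Each vertex is the intersection of two constraint boundaries that also satisfies all remaining constraints:
  p = 0 and q = 0 → (0, 0)
  3p + 4q = 32 and q = 0 → (10.67, 0)
  3p + 4q = 32 and p + 2q = 15 → (2, 6.5)
  p + 2q = 15 and p = 0 → (0, 7.5)

Vertices: (0, 0), (10.67, 0), (2, 6.5), (0, 7.5)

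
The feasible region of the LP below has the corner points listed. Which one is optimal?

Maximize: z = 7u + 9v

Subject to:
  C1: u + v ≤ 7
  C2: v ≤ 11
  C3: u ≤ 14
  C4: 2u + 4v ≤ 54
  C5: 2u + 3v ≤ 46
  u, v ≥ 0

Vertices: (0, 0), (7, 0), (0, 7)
Evaluating z = 7u + 9v at each vertex:
  (0, 0): z = 0
  (7, 0): z = 49
  (0, 7): z = 63

The largest value is z = 63, attained at (0, 7).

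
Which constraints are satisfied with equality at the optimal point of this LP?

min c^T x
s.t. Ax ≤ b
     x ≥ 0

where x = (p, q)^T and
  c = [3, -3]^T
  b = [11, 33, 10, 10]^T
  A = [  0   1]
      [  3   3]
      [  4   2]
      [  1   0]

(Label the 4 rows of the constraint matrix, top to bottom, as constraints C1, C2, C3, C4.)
Optimal: p = 0, q = 5
Slack at optimum:
  C1: slack = 6
  C2: slack = 18
  C3: slack = 0 (binding)
  C4: slack = 10
  p ≥ 0: p = 0 (binding)
  q ≥ 0: q = 5
Binding constraints: C3, p ≥ 0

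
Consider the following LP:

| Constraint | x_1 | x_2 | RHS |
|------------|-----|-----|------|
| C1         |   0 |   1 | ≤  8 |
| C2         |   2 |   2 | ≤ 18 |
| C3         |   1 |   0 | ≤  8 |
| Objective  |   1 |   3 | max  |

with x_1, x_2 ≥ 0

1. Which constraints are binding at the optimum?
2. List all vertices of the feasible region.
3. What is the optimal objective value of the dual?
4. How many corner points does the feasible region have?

1. C1, C2
2. (0, 0), (8, 0), (8, 1), (1, 8), (0, 8)
3. 25 (by strong duality, equal to the primal optimum)
4. 5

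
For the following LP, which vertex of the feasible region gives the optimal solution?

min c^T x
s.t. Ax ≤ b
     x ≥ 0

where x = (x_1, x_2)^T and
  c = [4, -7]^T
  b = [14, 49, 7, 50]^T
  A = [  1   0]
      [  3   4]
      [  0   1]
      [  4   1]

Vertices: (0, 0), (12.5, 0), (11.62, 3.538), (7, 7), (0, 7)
(0, 7) with z = -49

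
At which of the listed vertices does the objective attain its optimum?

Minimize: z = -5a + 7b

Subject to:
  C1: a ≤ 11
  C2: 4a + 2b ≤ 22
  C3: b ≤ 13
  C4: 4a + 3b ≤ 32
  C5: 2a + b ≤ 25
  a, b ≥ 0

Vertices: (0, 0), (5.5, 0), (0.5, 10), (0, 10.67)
(5.5, 0) with z = -27.5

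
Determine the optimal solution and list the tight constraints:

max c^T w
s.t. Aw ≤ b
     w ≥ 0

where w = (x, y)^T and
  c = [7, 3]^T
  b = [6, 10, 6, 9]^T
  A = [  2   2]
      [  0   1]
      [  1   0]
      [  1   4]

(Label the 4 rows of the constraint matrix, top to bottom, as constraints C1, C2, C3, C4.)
Optimal: x = 3, y = 0
Slack at optimum:
  C1: slack = 0 (binding)
  C2: slack = 10
  C3: slack = 3
  C4: slack = 6
  x ≥ 0: x = 3
  y ≥ 0: y = 0 (binding)
Binding constraints: C1, y ≥ 0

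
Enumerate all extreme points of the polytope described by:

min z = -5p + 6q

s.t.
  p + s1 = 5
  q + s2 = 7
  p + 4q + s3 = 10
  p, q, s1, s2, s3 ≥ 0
Each vertex is the intersection of two constraint boundaries that also satisfies all remaining constraints:
  p = 0 and q = 0 → (0, 0)
  p = 5 and q = 0 → (5, 0)
  p = 5 and p + 4q = 10 → (5, 1.25)
  p + 4q = 10 and p = 0 → (0, 2.5)

Vertices: (0, 0), (5, 0), (5, 1.25), (0, 2.5)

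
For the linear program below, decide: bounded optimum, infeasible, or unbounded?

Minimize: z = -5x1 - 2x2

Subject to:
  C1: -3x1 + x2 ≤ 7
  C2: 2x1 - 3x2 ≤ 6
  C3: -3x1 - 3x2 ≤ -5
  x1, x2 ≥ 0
Feasible point: (0, 2) satisfies every constraint, so the LP is feasible.
Direction d = (1, 1): for each constraint row a, a·d ≤ 0 —
  (-3)(1) + (1)(1) = -2 ≤ 0
  (2)(1) + (-3)(1) = -1 ≤ 0
  (-3)(1) + (-3)(1) = -6 ≤ 0
and d ≥ 0, so (0, 2) + t·d stays feasible for every t ≥ 0. Along this ray z = -5x1 - 2x2 changes by -7 per unit t, so z → −∞.

Unbounded: there is a feasible ray along which z → −∞.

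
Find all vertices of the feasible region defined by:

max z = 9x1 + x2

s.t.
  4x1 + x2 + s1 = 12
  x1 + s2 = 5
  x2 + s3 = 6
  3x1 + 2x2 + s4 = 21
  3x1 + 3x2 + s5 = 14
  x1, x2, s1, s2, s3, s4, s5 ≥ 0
Each vertex is the intersection of two constraint boundaries that also satisfies all remaining constraints:
  x1 = 0 and x2 = 0 → (0, 0)
  4x1 + x2 = 12 and x2 = 0 → (3, 0)
  4x1 + x2 = 12 and 3x1 + 3x2 = 14 → (2.444, 2.222)
  3x1 + 3x2 = 14 and x1 = 0 → (0, 4.667)

Vertices: (0, 0), (3, 0), (2.444, 2.222), (0, 4.667)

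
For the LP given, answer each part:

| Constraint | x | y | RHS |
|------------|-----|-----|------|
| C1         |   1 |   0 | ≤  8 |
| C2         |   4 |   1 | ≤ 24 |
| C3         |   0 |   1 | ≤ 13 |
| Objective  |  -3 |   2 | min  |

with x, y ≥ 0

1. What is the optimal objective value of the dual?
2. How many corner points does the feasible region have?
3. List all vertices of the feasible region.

1. -18 (by strong duality, equal to the primal optimum)
2. 4
3. (0, 0), (6, 0), (2.75, 13), (0, 13)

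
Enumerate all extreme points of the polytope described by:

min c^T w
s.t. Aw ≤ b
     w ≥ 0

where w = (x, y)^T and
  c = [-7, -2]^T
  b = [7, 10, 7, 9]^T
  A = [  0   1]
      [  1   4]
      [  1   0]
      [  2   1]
Each vertex is the intersection of two constraint boundaries that also satisfies all remaining constraints:
  x = 0 and y = 0 → (0, 0)
  2x + y = 9 and y = 0 → (4.5, 0)
  x + 4y = 10 and 2x + y = 9 → (3.714, 1.571)
  x + 4y = 10 and x = 0 → (0, 2.5)

Vertices: (0, 0), (4.5, 0), (3.714, 1.571), (0, 2.5)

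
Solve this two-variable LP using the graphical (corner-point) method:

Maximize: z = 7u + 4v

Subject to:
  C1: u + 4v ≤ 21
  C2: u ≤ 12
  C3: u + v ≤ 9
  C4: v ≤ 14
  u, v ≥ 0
Each vertex is the intersection of two constraint boundaries that also satisfies all remaining constraints:
  u = 0 and v = 0 → (0, 0)
  u + v = 9 and v = 0 → (9, 0)
  u + 4v = 21 and u + v = 9 → (5, 4)
  u + 4v = 21 and u = 0 → (0, 5.25)

Evaluating z = 7u + 4v at each vertex:
  (0, 0): z = 0
  (9, 0): z = 63
  (5, 4): z = 51
  (0, 5.25): z = 21

The maximum is at (9, 0) with z = 63.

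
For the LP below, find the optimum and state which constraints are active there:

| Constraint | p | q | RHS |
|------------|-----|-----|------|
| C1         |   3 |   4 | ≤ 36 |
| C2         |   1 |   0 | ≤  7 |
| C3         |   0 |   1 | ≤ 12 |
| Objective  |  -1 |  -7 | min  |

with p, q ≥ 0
Optimal: p = 0, q = 9
Binding: C1, p ≥ 0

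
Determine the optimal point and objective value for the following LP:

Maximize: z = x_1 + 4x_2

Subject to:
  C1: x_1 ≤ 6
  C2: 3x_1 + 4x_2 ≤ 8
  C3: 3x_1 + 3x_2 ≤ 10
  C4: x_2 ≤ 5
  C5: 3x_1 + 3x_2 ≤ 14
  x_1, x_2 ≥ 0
x_1 = 0, x_2 = 2, z = 8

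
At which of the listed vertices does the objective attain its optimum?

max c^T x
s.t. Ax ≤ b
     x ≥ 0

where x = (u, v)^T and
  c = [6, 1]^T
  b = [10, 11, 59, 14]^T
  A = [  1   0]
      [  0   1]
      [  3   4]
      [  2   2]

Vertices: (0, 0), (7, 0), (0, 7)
Evaluating z = 6u + v at each vertex:
  (0, 0): z = 0
  (7, 0): z = 42
  (0, 7): z = 7

The largest value is z = 42, attained at (7, 0).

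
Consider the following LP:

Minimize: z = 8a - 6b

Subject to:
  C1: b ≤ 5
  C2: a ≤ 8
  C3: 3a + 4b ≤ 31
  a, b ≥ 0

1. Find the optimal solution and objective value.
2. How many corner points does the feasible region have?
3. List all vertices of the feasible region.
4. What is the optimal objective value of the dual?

1. a = 0, b = 5, z = -30
2. 5
3. (0, 0), (8, 0), (8, 1.75), (3.667, 5), (0, 5)
4. -30 (by strong duality, equal to the primal optimum)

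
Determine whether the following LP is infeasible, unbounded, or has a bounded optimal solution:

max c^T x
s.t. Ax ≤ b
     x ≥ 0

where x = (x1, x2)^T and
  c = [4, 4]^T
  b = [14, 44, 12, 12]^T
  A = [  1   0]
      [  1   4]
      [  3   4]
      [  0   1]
The point (4, 0) satisfies every constraint, so the LP is feasible; the constraints give x1 ≤ 14 and x2 ≤ 12, which with x1, x2 ≥ 0 keep the feasible region inside a bounded box. A feasible, bounded LP attains a finite optimum at a vertex.

The LP has an optimal solution: (4, 0) with z = 16.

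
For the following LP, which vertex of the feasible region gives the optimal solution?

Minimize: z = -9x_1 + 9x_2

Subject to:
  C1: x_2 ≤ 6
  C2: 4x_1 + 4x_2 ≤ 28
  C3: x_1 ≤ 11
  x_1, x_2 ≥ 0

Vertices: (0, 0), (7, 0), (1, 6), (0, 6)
Evaluating z = -9x_1 + 9x_2 at each vertex:
  (0, 0): z = 0
  (7, 0): z = -63
  (1, 6): z = 45
  (0, 6): z = 54

The smallest value is z = -63, attained at (7, 0).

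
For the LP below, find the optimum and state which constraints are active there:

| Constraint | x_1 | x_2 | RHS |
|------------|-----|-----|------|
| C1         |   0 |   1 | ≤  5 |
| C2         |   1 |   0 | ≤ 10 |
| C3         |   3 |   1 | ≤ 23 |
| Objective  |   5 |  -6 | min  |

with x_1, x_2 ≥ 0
Optimal: x_1 = 0, x_2 = 5
Slack at optimum:
  C1: slack = 0 (binding)
  C2: slack = 10
  C3: slack = 18
  x_1 ≥ 0: x_1 = 0 (binding)
  x_2 ≥ 0: x_2 = 5
Binding constraints: C1, x_1 ≥ 0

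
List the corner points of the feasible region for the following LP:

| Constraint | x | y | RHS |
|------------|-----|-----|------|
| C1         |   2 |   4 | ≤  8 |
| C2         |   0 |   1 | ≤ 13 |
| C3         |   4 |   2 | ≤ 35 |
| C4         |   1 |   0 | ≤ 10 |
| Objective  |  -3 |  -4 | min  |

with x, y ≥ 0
Each vertex is the intersection of two constraint boundaries that also satisfies all remaining constraints:
  x = 0 and y = 0 → (0, 0)
  2x + 4y = 8 and y = 0 → (4, 0)
  2x + 4y = 8 and x = 0 → (0, 2)

Vertices: (0, 0), (4, 0), (0, 2)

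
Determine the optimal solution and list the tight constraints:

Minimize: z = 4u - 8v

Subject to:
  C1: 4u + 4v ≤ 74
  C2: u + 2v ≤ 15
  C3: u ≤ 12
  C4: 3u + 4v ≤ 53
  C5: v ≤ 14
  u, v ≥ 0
Optimal: u = 0, v = 7.5
Slack at optimum:
  C1: slack = 44
  C2: slack = 0 (binding)
  C3: slack = 12
  C4: slack = 23
  C5: slack = 6.5
  u ≥ 0: u = 0 (binding)
  v ≥ 0: v = 7.5
Binding constraints: C2, u ≥ 0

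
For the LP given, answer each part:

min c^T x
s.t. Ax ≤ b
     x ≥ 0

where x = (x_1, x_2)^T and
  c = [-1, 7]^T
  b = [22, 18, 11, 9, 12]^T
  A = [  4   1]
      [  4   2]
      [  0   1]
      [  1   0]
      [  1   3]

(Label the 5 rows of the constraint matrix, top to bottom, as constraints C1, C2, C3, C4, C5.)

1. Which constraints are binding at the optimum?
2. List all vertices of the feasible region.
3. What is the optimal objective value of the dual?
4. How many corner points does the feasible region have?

1. C2, x_2 ≥ 0
2. (0, 0), (4.5, 0), (3, 3), (0, 4)
3. -4.5 (by strong duality, equal to the primal optimum)
4. 4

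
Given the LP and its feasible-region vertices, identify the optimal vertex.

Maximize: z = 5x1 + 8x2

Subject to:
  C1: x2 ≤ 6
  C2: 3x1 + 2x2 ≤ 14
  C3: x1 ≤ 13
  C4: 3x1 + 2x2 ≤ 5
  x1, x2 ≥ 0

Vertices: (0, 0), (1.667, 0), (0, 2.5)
(0, 2.5) with z = 20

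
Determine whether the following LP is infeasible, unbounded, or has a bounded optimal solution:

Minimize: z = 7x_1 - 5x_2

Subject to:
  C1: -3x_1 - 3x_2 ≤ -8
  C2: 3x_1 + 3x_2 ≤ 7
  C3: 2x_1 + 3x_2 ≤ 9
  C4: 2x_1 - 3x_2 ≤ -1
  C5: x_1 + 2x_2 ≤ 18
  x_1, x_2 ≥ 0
C2 requires 3x_1 + 3x_2 ≤ 7, while C1 (-3x_1 - 3x_2 ≤ -8) is equivalent to 3x_1 + 3x_2 ≥ 8. Together they would need 8 ≤ 3x_1 + 3x_2 ≤ 7, which is impossible since 8 > 7. No point satisfies all constraints.

Infeasible: no point satisfies all constraints simultaneously.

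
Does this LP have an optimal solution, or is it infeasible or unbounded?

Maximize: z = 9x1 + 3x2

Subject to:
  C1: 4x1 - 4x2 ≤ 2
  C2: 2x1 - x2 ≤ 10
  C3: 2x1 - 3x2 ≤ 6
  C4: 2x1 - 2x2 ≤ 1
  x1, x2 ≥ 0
Feasible point: (0, 0) satisfies every constraint, so the LP is feasible.
Direction d = (0, 1): for each constraint row a, a·d ≤ 0 —
  (4)(0) + (-4)(1) = -4 ≤ 0
  (2)(0) + (-1)(1) = -1 ≤ 0
  (2)(0) + (-3)(1) = -3 ≤ 0
  (2)(0) + (-2)(1) = -2 ≤ 0
and d ≥ 0, so (0, 0) + t·d stays feasible for every t ≥ 0. Along this ray z = 9x1 + 3x2 changes by 3 per unit t, so z → +∞.

Unbounded: there is a feasible ray along which z → +∞.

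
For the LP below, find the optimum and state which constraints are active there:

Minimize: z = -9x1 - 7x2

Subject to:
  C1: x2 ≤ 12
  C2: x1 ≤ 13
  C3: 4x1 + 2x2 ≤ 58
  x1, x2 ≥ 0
Optimal: x1 = 8.5, x2 = 12
Binding: C1, C3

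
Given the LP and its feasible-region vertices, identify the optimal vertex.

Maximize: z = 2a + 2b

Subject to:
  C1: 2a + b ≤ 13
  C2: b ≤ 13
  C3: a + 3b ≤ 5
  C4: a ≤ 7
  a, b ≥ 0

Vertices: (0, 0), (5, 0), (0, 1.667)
(5, 0) with z = 10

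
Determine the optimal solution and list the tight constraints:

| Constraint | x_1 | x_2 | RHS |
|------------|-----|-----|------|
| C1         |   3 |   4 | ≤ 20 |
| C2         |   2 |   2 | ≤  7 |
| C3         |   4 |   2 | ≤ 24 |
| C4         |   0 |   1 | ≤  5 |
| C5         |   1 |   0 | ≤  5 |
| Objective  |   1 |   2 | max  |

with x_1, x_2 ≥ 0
Optimal: x_1 = 0, x_2 = 3.5
Slack at optimum:
  C1: slack = 6
  C2: slack = 0 (binding)
  C3: slack = 17
  C4: slack = 1.5
  C5: slack = 5
  x_1 ≥ 0: x_1 = 0 (binding)
  x_2 ≥ 0: x_2 = 3.5
Binding constraints: C2, x_1 ≥ 0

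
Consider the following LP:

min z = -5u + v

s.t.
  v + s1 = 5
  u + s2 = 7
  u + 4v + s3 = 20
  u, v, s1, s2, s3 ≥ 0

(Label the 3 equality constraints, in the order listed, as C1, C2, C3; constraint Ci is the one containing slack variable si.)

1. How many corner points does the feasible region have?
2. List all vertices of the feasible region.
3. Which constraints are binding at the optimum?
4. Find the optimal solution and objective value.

1. 4
2. (0, 0), (7, 0), (7, 3.25), (0, 5)
3. C2, v ≥ 0
4. u = 7, v = 0, z = -35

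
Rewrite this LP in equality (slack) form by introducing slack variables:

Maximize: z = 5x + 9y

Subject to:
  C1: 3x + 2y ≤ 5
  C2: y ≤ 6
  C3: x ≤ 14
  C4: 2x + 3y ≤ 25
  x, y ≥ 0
max z = 5x + 9y

s.t.
  3x + 2y + s1 = 5
  y + s2 = 6
  x + s3 = 14
  2x + 3y + s4 = 25
  x, y, s1, s2, s3, s4 ≥ 0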